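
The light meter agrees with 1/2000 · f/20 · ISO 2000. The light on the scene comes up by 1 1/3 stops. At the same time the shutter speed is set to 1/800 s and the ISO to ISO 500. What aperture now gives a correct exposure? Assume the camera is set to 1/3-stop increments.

Scene light: 1 1/3 stops brighter.
Shutter speed: 1/2000 → 1/1600 → 1/1250 → 1/1000 → 1/800 — 1 1/3 stops longer (brighter).
ISO: 2000 → 1600 → 1250 → 1000 → 800 → 640 → 500 — 2 stops lower (darker).
Net so far: 2/3 stop brighter. Aperture: f/20 → f/22 → f/25.

f/25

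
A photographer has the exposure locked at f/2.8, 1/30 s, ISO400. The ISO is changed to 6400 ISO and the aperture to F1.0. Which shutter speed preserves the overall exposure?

ISO: 400 → 800 → 1600 → 3200 → 6400 — 4 stops higher (brighter).
Aperture: f/2.8 → f/2 → f/1.4 → f/1.0 — 3 stops larger aperture (brighter).
Net change so far: 7 stops brighter. Offset with the shutter speed: 1/30 → 1/60 → 1/125 → 1/250 → 1/500 → 1/1000 → 1/2000 → 1/4000.

1/4000s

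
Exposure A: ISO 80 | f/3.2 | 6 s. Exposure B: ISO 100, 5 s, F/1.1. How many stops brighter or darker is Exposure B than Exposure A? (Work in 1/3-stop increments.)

Aperture: f/3.2 → f/2.8 → f/2.5 → f/2.2 → f/2 → f/1.8 → f/1.6 → f/1.4 → f/1.2 → f/1.1 — 3 stops opened up (brighter).
Shutter speed: 6 → 5 — 1/3 stop shorter (darker).
ISO: 80 → 100 — 1/3 stop raised (brighter).
Net: +3 −1/3 +1/3 = +3 stops.

3 stops brighter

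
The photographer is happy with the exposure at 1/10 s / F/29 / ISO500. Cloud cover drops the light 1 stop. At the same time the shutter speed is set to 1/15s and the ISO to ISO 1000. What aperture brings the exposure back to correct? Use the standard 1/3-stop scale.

Scene light: 1 stop darker.
Shutter speed: 1/10 → 1/13 → 1/15 — 2/3 stop faster (darker).
ISO: 500 → 640 → 800 → 1000 — 1 stop raised (brighter).
Net so far: 2/3 stop darker. Aperture: f/29 → f/25 → f/22.

f/22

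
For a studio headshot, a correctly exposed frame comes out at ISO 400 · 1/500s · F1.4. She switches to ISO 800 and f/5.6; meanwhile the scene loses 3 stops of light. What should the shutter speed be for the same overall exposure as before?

Scene light: 3 stops darker.
ISO: 400 → 800 — 1 stop higher (brighter).
Aperture: f/1.4 → f/2 → f/2.8 → f/4 → f/5.6 — 4 stops smaller aperture (darker).
Net so far: 6 stops darker. Shutter speed: 1/500 → 1/250 → 1/125 → 1/60 → 1/30 → 1/15 → 1/8.

1/8s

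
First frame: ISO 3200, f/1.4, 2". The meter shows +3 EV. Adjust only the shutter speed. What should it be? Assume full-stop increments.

Overexposed by 3 stops → need 3 stops darker.
Shutter speed: 2 → 1 → 1/2 → 1/4.

1/4s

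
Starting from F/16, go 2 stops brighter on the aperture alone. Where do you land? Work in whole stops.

Aperture: f/16 → f/11 → f/8 — 2 stops wider (brighter).

f/8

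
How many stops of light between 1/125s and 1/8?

4 stops

1/125 → 1/60 → 1/30 → 1/15 → 1/8 — count the steps: 4 stops.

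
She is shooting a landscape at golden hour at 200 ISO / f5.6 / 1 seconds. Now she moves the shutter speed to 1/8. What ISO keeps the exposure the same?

ISO 1600

Shutter speed: 1 → 1/2 → 1/4 → 1/8 — 3 stops shorter (darker).
Need 3 stops brighter from the ISO: 200 → 400 → 800 → 1600.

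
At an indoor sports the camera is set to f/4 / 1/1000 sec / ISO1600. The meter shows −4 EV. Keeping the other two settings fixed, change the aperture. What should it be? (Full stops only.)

Underexposed by 4 stops → need 4 stops brighter.
Aperture: f/4 → f/2.8 → f/2 → f/1.4 → f/1.0.

f/1.0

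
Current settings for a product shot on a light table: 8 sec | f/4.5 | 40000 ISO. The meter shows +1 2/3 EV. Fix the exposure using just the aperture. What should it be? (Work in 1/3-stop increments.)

Overexposed by 1 2/3 stops → need 1 2/3 stops darker.
Aperture: f/4.5 → f/5 → f/5.6 → f/6.3 → f/7.1 → f/8.

f/8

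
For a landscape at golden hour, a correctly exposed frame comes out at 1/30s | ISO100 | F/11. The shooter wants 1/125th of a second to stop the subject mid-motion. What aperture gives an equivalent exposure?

f/5.6

Shutter speed: 1/30 → 1/60 → 1/125 — 2 stops faster (darker).
Need 2 stops brighter from the aperture: f/11 → f/8 → f/5.6.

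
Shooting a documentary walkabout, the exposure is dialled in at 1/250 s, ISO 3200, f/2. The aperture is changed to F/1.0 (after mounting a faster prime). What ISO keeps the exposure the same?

ISO 800

Aperture: f/2 → f/1.4 → f/1.0 — 2 stops wider (brighter).
Need 2 stops darker from the ISO: 3200 → 1600 → 800.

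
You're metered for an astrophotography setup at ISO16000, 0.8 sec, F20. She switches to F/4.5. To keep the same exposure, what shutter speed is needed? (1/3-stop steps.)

Aperture: f/20 → f/18 → f/16 → f/14 → f/13 → f/11 → f/10 → f/9 → f/8 → f/7.1 → f/6.3 → f/5.6 → f/5 → f/4.5 — 4 1/3 stops larger aperture (brighter).
Need 4 1/3 stops darker from the shutter speed: 0.8 → 0.6 → 0.5 → 0.4 → 0.3 → 1/4 → 1/5 → 1/6 → 1/8 → 1/10 → 1/13 → 1/15 → 1/20 → 1/25.

1/25s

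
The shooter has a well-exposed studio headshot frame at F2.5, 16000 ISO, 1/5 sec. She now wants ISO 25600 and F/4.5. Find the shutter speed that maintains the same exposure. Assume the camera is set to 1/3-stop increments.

0.4 s

ISO: 16000 → 20000 → 25600 — 2/3 stop higher (brighter).
Aperture: f/2.5 → f/2.8 → f/3.2 → f/3.5 → f/4 → f/4.5 — 1 2/3 stops narrower (darker).
Net change so far: 1 stop darker. Offset with the shutter speed: 1/5 → 1/4 → 0.3 → 0.4.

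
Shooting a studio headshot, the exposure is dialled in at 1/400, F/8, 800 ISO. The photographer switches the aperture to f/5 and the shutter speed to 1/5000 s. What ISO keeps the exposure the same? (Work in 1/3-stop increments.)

ISO 4000

Aperture: f/8 → f/7.1 → f/6.3 → f/5.6 → f/5 — 1 1/3 stops larger aperture (brighter).
Shutter speed: 1/400 → 1/500 → 1/640 → 1/800 → 1/1000 → 1/1250 → 1/1600 → 1/2000 → 1/2500 → 1/3200 → 1/4000 → 1/5000 — 3 2/3 stops shorter (darker).
Net change so far: 2 1/3 stops darker. Offset with the ISO: 800 → 1000 → 1250 → 1600 → 2000 → 2500 → 3200 → 4000.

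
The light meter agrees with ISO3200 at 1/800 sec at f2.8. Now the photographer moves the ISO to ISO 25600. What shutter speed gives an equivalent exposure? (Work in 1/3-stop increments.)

1/6400s

ISO: 3200 → 4000 → 5000 → 6400 → 8000 → 10000 → 12800 → 16000 → 20000 → 25600 — 3 stops raised (brighter).
Need 3 stops darker from the shutter speed: 1/800 → 1/1000 → 1/1250 → 1/1600 → 1/2000 → 1/2500 → 1/3200 → 1/4000 → 1/5000 → 1/6400.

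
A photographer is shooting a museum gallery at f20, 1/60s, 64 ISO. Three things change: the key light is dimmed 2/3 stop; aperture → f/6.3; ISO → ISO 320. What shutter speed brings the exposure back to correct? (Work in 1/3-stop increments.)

Scene light: 2/3 stop darker.
Aperture: f/20 → f/18 → f/16 → f/14 → f/13 → f/11 → f/10 → f/9 → f/8 → f/7.1 → f/6.3 — 3 1/3 stops opened up (brighter).
ISO: 64 → 80 → 100 → 125 → 160 → 200 → 250 → 320 — 2 1/3 stops higher (brighter).
Net so far: 5 stops brighter. Shutter speed: 1/60 → 1/80 → 1/100 → 1/125 → 1/160 → 1/200 → 1/250 → 1/320 → 1/400 → 1/500 → 1/640 → 1/800 → 1/1000 → 1/1250 → 1/1600 → 1/2000.

1/2000s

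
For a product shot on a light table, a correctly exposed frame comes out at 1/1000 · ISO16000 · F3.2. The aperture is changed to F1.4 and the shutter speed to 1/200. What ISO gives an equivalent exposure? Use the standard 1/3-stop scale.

ISO 640

Aperture: f/3.2 → f/2.8 → f/2.5 → f/2.2 → f/2 → f/1.8 → f/1.6 → f/1.4 — 2 1/3 stops opened up (brighter).
Shutter speed: 1/1000 → 1/800 → 1/640 → 1/500 → 1/400 → 1/320 → 1/250 → 1/200 — 2 1/3 stops slower (brighter).
Net change so far: 4 2/3 stops brighter. Offset with the ISO: 16000 → 12800 → 10000 → 8000 → 6400 → 5000 → 4000 → 3200 → 2500 → 2000 → 1600 → 1250 → 1000 → 800 → 640.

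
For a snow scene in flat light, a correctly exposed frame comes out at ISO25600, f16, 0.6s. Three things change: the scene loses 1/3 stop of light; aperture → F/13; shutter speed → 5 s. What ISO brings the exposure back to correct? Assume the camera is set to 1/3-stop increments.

Scene light: 1/3 stop darker.
Aperture: f/16 → f/14 → f/13 — 2/3 stop opened up (brighter).
Shutter speed: 0.6 → 0.8 → 1 → 1.3 → 1.6 → 2 → 2.5 → 3.2 → 4 → 5 — 3 stops slower (brighter).
Net so far: 3 1/3 stops brighter. ISO: 25600 → 20000 → 16000 → 12800 → 10000 → 8000 → 6400 → 5000 → 4000 → 3200 → 2500.

ISO 2500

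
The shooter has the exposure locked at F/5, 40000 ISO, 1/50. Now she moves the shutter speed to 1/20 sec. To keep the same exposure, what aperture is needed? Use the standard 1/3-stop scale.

f/8

Shutter speed: 1/50 → 1/40 → 1/30 → 1/25 → 1/20 — 1 1/3 stops longer (brighter).
Need 1 1/3 stops darker from the aperture: f/5 → f/5.6 → f/6.3 → f/7.1 → f/8.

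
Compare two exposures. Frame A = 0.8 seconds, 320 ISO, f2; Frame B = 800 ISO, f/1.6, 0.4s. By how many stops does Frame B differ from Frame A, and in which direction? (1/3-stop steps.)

1 stop brighter

Aperture: f/2 → f/1.8 → f/1.6 — 2/3 stop opened up (brighter).
Shutter speed: 0.8 → 0.6 → 0.5 → 0.4 — 1 stop shorter (darker).
ISO: 320 → 400 → 500 → 640 → 800 — 1 1/3 stops raised (brighter).
Net: +2/3 −1 +1 1/3 = +1 stop.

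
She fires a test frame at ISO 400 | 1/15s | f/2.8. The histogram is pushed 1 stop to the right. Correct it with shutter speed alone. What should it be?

1/30s

Overexposed by 1 stop → need 1 stop darker.
Shutter speed: 1/15 → 1/30.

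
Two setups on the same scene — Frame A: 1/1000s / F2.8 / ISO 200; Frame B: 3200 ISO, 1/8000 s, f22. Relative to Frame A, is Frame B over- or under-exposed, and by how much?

5 stops darker

Aperture: f/2.8 → f/4 → f/5.6 → f/8 → f/11 → f/16 → f/22 — 6 stops narrower (darker).
Shutter speed: 1/1000 → 1/2000 → 1/4000 → 1/8000 — 3 stops faster (darker).
ISO: 200 → 400 → 800 → 1600 → 3200 — 4 stops raised (brighter).
Net: −6 −3 +4 = −5 stops.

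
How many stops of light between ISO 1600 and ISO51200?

1600 → 3200 → 6400 → 12800 → 25600 → 51200 — count the steps: 5 stops.

5 stops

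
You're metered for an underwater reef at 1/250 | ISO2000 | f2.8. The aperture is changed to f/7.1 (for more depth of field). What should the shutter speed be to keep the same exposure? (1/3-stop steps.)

1/40s

Aperture: f/2.8 → f/3.2 → f/3.5 → f/4 → f/4.5 → f/5 → f/5.6 → f/6.3 → f/7.1 — 2 2/3 stops stopped down (darker).
Need 2 2/3 stops brighter from the shutter speed: 1/250 → 1/200 → 1/160 → 1/125 → 1/100 → 1/80 → 1/60 → 1/50 → 1/40.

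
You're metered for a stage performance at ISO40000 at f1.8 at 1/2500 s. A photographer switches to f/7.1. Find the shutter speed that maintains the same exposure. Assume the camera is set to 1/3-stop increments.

1/160s

Aperture: f/1.8 → f/2 → f/2.2 → f/2.5 → f/2.8 → f/3.2 → f/3.5 → f/4 → f/4.5 → f/5 → f/5.6 → f/6.3 → f/7.1 — 4 stops smaller aperture (darker).
Need 4 stops brighter from the shutter speed: 1/2500 → 1/2000 → 1/1600 → 1/1250 → 1/1000 → 1/800 → 1/640 → 1/500 → 1/400 → 1/320 → 1/250 → 1/200 → 1/160.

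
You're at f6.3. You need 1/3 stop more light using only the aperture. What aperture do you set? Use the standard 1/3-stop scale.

Aperture: f/6.3 → f/5.6 — 1/3 stop opened up (brighter).

f/5.6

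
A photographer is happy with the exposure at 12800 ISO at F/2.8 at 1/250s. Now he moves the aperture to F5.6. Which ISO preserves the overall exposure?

ISO 51200

Aperture: f/2.8 → f/4 → f/5.6 — 2 stops stopped down (darker).
Need 2 stops brighter from the ISO: 12800 → 25600 → 51200.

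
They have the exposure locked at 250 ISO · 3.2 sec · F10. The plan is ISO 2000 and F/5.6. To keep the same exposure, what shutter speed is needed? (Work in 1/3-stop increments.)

ISO: 250 → 320 → 400 → 500 → 640 → 800 → 1000 → 1250 → 1600 → 2000 — 3 stops higher (brighter).
Aperture: f/10 → f/9 → f/8 → f/7.1 → f/6.3 → f/5.6 — 1 2/3 stops larger aperture (brighter).
Net change so far: 4 2/3 stops brighter. Offset with the shutter speed: 3.2 → 2.5 → 2 → 1.6 → 1.3 → 1 → 0.8 → 0.6 → 0.5 → 0.4 → 0.3 → 1/4 → 1/5 → 1/6 → 1/8.

1/8s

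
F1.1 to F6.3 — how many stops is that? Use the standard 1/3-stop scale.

5 stops

f/1.1 → f/1.2 → f/1.4 → f/1.6 → f/1.8 → f/2 → f/2.2 → f/2.5 → f/2.8 → f/3.2 → f/3.5 → f/4 → f/4.5 → f/5 → f/5.6 → f/6.3 — count the steps: 15 third-stops = 5 stops.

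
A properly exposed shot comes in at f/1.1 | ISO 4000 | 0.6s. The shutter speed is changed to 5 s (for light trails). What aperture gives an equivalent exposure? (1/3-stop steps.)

f/3.2

Shutter speed: 0.6 → 0.8 → 1 → 1.3 → 1.6 → 2 → 2.5 → 3.2 → 4 → 5 — 3 stops slower (brighter).
Need 3 stops darker from the aperture: f/1.1 → f/1.2 → f/1.4 → f/1.6 → f/1.8 → f/2 → f/2.2 → f/2.5 → f/2.8 → f/3.2.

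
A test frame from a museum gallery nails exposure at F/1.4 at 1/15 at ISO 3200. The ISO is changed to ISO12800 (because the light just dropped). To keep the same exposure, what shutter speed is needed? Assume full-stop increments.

ISO: 3200 → 6400 → 12800 — 2 stops higher (brighter).
Need 2 stops darker from the shutter speed: 1/15 → 1/30 → 1/60.

1/60s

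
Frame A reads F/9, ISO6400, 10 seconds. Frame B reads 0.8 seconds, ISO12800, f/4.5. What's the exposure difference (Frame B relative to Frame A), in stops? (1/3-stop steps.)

2/3 stop darker

Aperture: f/9 → f/8 → f/7.1 → f/6.3 → f/5.6 → f/5 → f/4.5 — 2 stops larger aperture (brighter).
Shutter speed: 10 → 8 → 6 → 5 → 4 → 3.2 → 2.5 → 2 → 1.6 → 1.3 → 1 → 0.8 — 3 2/3 stops faster (darker).
ISO: 6400 → 8000 → 10000 → 12800 — 1 stop raised (brighter).
Net: +2 −3 2/3 +1 = −2/3 stops.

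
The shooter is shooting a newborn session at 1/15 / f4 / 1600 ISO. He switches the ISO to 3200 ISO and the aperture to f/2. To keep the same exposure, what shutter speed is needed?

1/125s

ISO: 1600 → 3200 — 1 stop higher (brighter).
Aperture: f/4 → f/2.8 → f/2 — 2 stops wider (brighter).
Net change so far: 3 stops brighter. Offset with the shutter speed: 1/15 → 1/30 → 1/60 → 1/125.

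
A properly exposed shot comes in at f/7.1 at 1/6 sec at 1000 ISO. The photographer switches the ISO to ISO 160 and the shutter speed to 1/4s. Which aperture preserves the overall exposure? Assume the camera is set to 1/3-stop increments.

ISO: 1000 → 800 → 640 → 500 → 400 → 320 → 250 → 200 → 160 — 2 2/3 stops dropped (darker).
Shutter speed: 1/6 → 1/5 → 1/4 — 2/3 stop longer (brighter).
Net change so far: 2 stops darker. Offset with the aperture: f/7.1 → f/6.3 → f/5.6 → f/5 → f/4.5 → f/4 → f/3.5.

f/3.5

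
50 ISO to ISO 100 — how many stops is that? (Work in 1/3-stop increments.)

50 → 64 → 80 → 100 — count the steps: 3 third-stops = 1 stop.

1 stop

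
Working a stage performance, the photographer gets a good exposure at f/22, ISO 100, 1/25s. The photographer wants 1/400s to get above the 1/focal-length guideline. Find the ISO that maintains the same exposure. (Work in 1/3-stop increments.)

ISO 1600

Shutter speed: 1/25 → 1/30 → 1/40 → 1/50 → 1/60 → 1/80 → 1/100 → 1/125 → 1/160 → 1/200 → 1/250 → 1/320 → 1/400 — 4 stops faster (darker).
Need 4 stops brighter from the ISO: 100 → 125 → 160 → 200 → 250 → 320 → 400 → 500 → 640 → 800 → 1000 → 1250 → 1600.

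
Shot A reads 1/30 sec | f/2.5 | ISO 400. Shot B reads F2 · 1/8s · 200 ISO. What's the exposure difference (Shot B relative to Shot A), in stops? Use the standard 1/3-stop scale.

1 2/3 stops brighter

Aperture: f/2.5 → f/2.2 → f/2 — 2/3 stop larger aperture (brighter).
Shutter speed: 1/30 → 1/25 → 1/20 → 1/15 → 1/13 → 1/10 → 1/8 — 2 stops longer (brighter).
ISO: 400 → 320 → 250 → 200 — 1 stop dropped (darker).
Net: +2/3 +2 −1 = +1 2/3 stops.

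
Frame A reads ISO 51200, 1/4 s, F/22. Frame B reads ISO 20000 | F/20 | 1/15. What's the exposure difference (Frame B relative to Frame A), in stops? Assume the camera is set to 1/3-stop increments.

3 stops darker

Aperture: f/22 → f/20 — 1/3 stop opened up (brighter).
Shutter speed: 1/4 → 1/5 → 1/6 → 1/8 → 1/10 → 1/13 → 1/15 — 2 stops shorter (darker).
ISO: 51200 → 40000 → 32000 → 25600 → 20000 — 1 1/3 stops dropped (darker).
Net: +1/3 −2 −1 1/3 = −3 stops.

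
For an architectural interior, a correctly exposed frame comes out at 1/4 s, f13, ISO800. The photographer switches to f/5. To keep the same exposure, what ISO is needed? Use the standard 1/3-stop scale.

Aperture: f/13 → f/11 → f/10 → f/9 → f/8 → f/7.1 → f/6.3 → f/5.6 → f/5 — 2 2/3 stops wider (brighter).
Need 2 2/3 stops darker from the ISO: 800 → 640 → 500 → 400 → 320 → 250 → 200 → 160 → 125.

ISO 125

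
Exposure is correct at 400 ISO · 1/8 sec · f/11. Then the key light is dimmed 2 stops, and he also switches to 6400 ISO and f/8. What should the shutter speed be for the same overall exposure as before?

Scene light: 2 stops darker.
ISO: 400 → 800 → 1600 → 3200 → 6400 — 4 stops raised (brighter).
Aperture: f/11 → f/8 — 1 stop opened up (brighter).
Net so far: 3 stops brighter. Shutter speed: 1/8 → 1/15 → 1/30 → 1/60.

1/60s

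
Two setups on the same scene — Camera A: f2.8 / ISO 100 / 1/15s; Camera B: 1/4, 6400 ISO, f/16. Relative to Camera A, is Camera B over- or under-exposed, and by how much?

Aperture: f/2.8 → f/4 → f/5.6 → f/8 → f/11 → f/16 — 5 stops smaller aperture (darker).
Shutter speed: 1/15 → 1/8 → 1/4 — 2 stops slower (brighter).
ISO: 100 → 200 → 400 → 800 → 1600 → 3200 → 6400 — 6 stops raised (brighter).
Net: −5 +2 +6 = +3 stops.

3 stops brighter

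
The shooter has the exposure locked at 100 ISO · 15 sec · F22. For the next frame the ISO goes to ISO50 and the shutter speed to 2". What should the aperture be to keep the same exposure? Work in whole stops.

f/5.6

ISO: 100 → 50 — 1 stop dropped (darker).
Shutter speed: 15 → 8 → 4 → 2 — 3 stops faster (darker).
Net change so far: 4 stops darker. Offset with the aperture: f/22 → f/16 → f/11 → f/8 → f/5.6.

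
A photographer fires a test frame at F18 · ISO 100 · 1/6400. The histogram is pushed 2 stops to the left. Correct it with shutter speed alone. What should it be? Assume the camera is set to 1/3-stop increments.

Underexposed by 2 stops → need 2 stops brighter.
Shutter speed: 1/6400 → 1/5000 → 1/4000 → 1/3200 → 1/2500 → 1/2000 → 1/1600.

1/1600s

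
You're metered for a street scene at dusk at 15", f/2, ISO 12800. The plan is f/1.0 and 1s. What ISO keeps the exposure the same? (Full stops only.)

Aperture: f/2 → f/1.4 → f/1.0 — 2 stops larger aperture (brighter).
Shutter speed: 15 → 8 → 4 → 2 → 1 — 4 stops faster (darker).
Net change so far: 2 stops darker. Offset with the ISO: 12800 → 25600 → 51200.

ISO 51200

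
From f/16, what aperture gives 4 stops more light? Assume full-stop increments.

f/4

Aperture: f/16 → f/11 → f/8 → f/5.6 → f/4 — 4 stops opened up (brighter).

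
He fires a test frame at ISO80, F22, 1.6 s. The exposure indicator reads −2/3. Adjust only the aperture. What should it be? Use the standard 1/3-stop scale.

Underexposed by 2/3 stop → need 2/3 stop brighter.
Aperture: f/22 → f/20 → f/18.

f/18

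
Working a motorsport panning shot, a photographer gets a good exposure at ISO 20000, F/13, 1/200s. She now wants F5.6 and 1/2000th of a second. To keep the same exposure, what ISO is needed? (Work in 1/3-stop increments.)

Aperture: f/13 → f/11 → f/10 → f/9 → f/8 → f/7.1 → f/6.3 → f/5.6 — 2 1/3 stops wider (brighter).
Shutter speed: 1/200 → 1/250 → 1/320 → 1/400 → 1/500 → 1/640 → 1/800 → 1/1000 → 1/1250 → 1/1600 → 1/2000 — 3 1/3 stops faster (darker).
Net change so far: 1 stop darker. Offset with the ISO: 20000 → 25600 → 32000 → 40000.

ISO 40000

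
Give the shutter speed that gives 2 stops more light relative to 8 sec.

30 s

Shutter speed: 8 → 15 → 30 — 2 stops slower (brighter).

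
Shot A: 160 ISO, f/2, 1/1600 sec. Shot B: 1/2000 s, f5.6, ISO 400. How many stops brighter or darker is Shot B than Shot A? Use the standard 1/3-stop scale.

Aperture: f/2 → f/2.2 → f/2.5 → f/2.8 → f/3.2 → f/3.5 → f/4 → f/4.5 → f/5 → f/5.6 — 3 stops narrower (darker).
Shutter speed: 1/1600 → 1/2000 — 1/3 stop faster (darker).
ISO: 160 → 200 → 250 → 320 → 400 — 1 1/3 stops raised (brighter).
Net: −3 −1/3 +1 1/3 = −2 stops.

2 stops darker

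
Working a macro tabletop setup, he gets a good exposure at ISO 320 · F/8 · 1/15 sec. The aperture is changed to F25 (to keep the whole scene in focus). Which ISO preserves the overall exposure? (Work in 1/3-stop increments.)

ISO 3200

Aperture: f/8 → f/9 → f/10 → f/11 → f/13 → f/14 → f/16 → f/18 → f/20 → f/22 → f/25 — 3 1/3 stops smaller aperture (darker).
Need 3 1/3 stops brighter from the ISO: 320 → 400 → 500 → 640 → 800 → 1000 → 1250 → 1600 → 2000 → 2500 → 3200.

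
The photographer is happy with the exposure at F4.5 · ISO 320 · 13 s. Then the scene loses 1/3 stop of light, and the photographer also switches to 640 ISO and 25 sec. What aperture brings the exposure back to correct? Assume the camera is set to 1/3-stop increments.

f/8

Scene light: 1/3 stop darker.
ISO: 320 → 400 → 500 → 640 — 1 stop raised (brighter).
Shutter speed: 13 → 15 → 20 → 25 — 1 stop slower (brighter).
Net so far: 1 2/3 stops brighter. Aperture: f/4.5 → f/5 → f/5.6 → f/6.3 → f/7.1 → f/8.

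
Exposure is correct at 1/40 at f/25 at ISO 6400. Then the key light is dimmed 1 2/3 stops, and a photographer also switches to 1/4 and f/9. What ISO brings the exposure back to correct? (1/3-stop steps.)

ISO 250

Scene light: 1 2/3 stops darker.
Shutter speed: 1/40 → 1/30 → 1/25 → 1/20 → 1/15 → 1/13 → 1/10 → 1/8 → 1/6 → 1/5 → 1/4 — 3 1/3 stops longer (brighter).
Aperture: f/25 → f/22 → f/20 → f/18 → f/16 → f/14 → f/13 → f/11 → f/10 → f/9 — 3 stops wider (brighter).
Net so far: 4 2/3 stops brighter. ISO: 6400 → 5000 → 4000 → 3200 → 2500 → 2000 → 1600 → 1250 → 1000 → 800 → 640 → 500 → 400 → 320 → 250.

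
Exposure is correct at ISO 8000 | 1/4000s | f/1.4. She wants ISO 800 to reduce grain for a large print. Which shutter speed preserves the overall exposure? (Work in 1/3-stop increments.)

ISO: 8000 → 6400 → 5000 → 4000 → 3200 → 2500 → 2000 → 1600 → 1250 → 1000 → 800 — 3 1/3 stops lower (darker).
Need 3 1/3 stops brighter from the shutter speed: 1/4000 → 1/3200 → 1/2500 → 1/2000 → 1/1600 → 1/1250 → 1/1000 → 1/800 → 1/640 → 1/500 → 1/400.

1/400s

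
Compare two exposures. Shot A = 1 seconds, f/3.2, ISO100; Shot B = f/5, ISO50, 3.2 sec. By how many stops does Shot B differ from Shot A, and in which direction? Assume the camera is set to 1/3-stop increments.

Aperture: f/3.2 → f/3.5 → f/4 → f/4.5 → f/5 — 1 1/3 stops smaller aperture (darker).
Shutter speed: 1 → 1.3 → 1.6 → 2 → 2.5 → 3.2 — 1 2/3 stops longer (brighter).
ISO: 100 → 80 → 64 → 50 — 1 stop dropped (darker).
Net: −1 1/3 +1 2/3 −1 = −2/3 stops.

2/3 stop darker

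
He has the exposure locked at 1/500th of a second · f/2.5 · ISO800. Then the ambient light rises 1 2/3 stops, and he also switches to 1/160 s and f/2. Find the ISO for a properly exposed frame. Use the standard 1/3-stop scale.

ISO 50

Scene light: 1 2/3 stops brighter.
Shutter speed: 1/500 → 1/400 → 1/320 → 1/250 → 1/200 → 1/160 — 1 2/3 stops slower (brighter).
Aperture: f/2.5 → f/2.2 → f/2 — 2/3 stop wider (brighter).
Net so far: 4 stops brighter. ISO: 800 → 640 → 500 → 400 → 320 → 250 → 200 → 160 → 125 → 100 → 80 → 64 → 50.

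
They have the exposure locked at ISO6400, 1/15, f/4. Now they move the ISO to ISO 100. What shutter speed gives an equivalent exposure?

4 s

ISO: 6400 → 3200 → 1600 → 800 → 400 → 200 → 100 — 6 stops lower (darker).
Need 6 stops brighter from the shutter speed: 1/15 → 1/8 → 1/4 → 1/2 → 1 → 2 → 4.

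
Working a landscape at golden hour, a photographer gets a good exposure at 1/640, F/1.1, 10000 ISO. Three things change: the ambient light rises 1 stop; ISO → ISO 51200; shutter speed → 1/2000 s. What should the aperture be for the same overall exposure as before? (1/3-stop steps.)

f/2

Scene light: 1 stop brighter.
ISO: 10000 → 12800 → 16000 → 20000 → 25600 → 32000 → 40000 → 51200 — 2 1/3 stops raised (brighter).
Shutter speed: 1/640 → 1/800 → 1/1000 → 1/1250 → 1/1600 → 1/2000 — 1 2/3 stops shorter (darker).
Net so far: 1 2/3 stops brighter. Aperture: f/1.1 → f/1.2 → f/1.4 → f/1.6 → f/1.8 → f/2.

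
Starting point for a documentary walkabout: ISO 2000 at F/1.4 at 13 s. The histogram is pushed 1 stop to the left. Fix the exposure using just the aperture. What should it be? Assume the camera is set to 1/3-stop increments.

Underexposed by 1 stop → need 1 stop brighter.
Aperture: f/1.4 → f/1.2 → f/1.1 → f/1.0.

f/1.0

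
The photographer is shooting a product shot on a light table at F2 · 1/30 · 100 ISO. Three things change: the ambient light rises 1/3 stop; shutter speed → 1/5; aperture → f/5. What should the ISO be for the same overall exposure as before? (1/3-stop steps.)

Scene light: 1/3 stop brighter.
Shutter speed: 1/30 → 1/25 → 1/20 → 1/15 → 1/13 → 1/10 → 1/8 → 1/6 → 1/5 — 2 2/3 stops slower (brighter).
Aperture: f/2 → f/2.2 → f/2.5 → f/2.8 → f/3.2 → f/3.5 → f/4 → f/4.5 → f/5 — 2 2/3 stops stopped down (darker).
Net so far: 1/3 stop brighter. ISO: 100 → 80.

ISO 80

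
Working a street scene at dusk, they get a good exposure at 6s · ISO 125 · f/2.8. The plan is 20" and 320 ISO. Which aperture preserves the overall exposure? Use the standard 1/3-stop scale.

f/8

Shutter speed: 6 → 8 → 10 → 13 → 15 → 20 — 1 2/3 stops slower (brighter).
ISO: 125 → 160 → 200 → 250 → 320 — 1 1/3 stops raised (brighter).
Net change so far: 3 stops brighter. Offset with the aperture: f/2.8 → f/3.2 → f/3.5 → f/4 → f/4.5 → f/5 → f/5.6 → f/6.3 → f/7.1 → f/8.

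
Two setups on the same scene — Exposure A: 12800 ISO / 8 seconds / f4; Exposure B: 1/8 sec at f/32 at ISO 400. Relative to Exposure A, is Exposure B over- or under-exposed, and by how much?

17 stops darker

Aperture: f/4 → f/5.6 → f/8 → f/11 → f/16 → f/22 → f/32 — 6 stops stopped down (darker).
Shutter speed: 8 → 4 → 2 → 1 → 1/2 → 1/4 → 1/8 — 6 stops faster (darker).
ISO: 12800 → 6400 → 3200 → 1600 → 800 → 400 — 5 stops lower (darker).
Net: −6 −6 −5 = −17 stops.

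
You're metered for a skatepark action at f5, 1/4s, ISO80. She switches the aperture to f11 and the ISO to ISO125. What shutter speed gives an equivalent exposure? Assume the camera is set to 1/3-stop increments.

0.8 s

Aperture: f/5 → f/5.6 → f/6.3 → f/7.1 → f/8 → f/9 → f/10 → f/11 — 2 1/3 stops smaller aperture (darker).
ISO: 80 → 100 → 125 — 2/3 stop raised (brighter).
Net change so far: 1 2/3 stops darker. Offset with the shutter speed: 1/4 → 0.3 → 0.4 → 0.5 → 0.6 → 0.8.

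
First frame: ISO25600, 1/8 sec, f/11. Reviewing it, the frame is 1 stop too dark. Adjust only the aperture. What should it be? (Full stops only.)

f/8

Underexposed by 1 stop → need 1 stop brighter.
Aperture: f/11 → f/8.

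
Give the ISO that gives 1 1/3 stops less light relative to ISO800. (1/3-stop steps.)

ISO: 800 → 640 → 500 → 400 → 320 — 1 1/3 stops dropped (darker).

ISO 320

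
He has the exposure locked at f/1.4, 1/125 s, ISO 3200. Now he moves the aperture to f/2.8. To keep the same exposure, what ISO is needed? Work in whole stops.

Aperture: f/1.4 → f/2 → f/2.8 — 2 stops smaller aperture (darker).
Need 2 stops brighter from the ISO: 3200 → 6400 → 12800.

ISO 12800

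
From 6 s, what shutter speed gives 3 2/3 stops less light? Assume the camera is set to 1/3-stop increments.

0.5 s

Shutter speed: 6 → 5 → 4 → 3.2 → 2.5 → 2 → 1.6 → 1.3 → 1 → 0.8 → 0.6 → 0.5 — 3 2/3 stops faster (darker).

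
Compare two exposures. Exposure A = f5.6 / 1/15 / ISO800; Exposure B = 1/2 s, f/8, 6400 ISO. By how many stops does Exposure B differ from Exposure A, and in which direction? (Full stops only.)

Aperture: f/5.6 → f/8 — 1 stop stopped down (darker).
Shutter speed: 1/15 → 1/8 → 1/4 → 1/2 — 3 stops longer (brighter).
ISO: 800 → 1600 → 3200 → 6400 — 3 stops higher (brighter).
Net: −1 +3 +3 = +5 stops.

5 stops brighter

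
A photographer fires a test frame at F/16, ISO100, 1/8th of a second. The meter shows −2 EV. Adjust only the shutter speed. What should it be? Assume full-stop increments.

Underexposed by 2 stops → need 2 stops brighter.
Shutter speed: 1/8 → 1/4 → 1/2.

1/2s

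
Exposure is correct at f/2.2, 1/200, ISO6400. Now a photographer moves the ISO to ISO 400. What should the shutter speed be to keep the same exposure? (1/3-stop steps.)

1/13s

ISO: 6400 → 5000 → 4000 → 3200 → 2500 → 2000 → 1600 → 1250 → 1000 → 800 → 640 → 500 → 400 — 4 stops lower (darker).
Need 4 stops brighter from the shutter speed: 1/200 → 1/160 → 1/125 → 1/100 → 1/80 → 1/60 → 1/50 → 1/40 → 1/30 → 1/25 → 1/20 → 1/15 → 1/13.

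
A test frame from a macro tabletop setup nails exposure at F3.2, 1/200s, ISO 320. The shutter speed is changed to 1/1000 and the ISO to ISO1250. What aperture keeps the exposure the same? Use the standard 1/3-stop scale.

Shutter speed: 1/200 → 1/250 → 1/320 → 1/400 → 1/500 → 1/640 → 1/800 → 1/1000 — 2 1/3 stops shorter (darker).
ISO: 320 → 400 → 500 → 640 → 800 → 1000 → 1250 — 2 stops raised (brighter).
Net change so far: 1/3 stop darker. Offset with the aperture: f/3.2 → f/2.8.

f/2.8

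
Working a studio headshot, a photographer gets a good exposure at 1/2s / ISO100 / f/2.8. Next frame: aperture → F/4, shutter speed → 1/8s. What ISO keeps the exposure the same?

ISO 800

Aperture: f/2.8 → f/4 — 1 stop narrower (darker).
Shutter speed: 1/2 → 1/4 → 1/8 — 2 stops shorter (darker).
Net change so far: 3 stops darker. Offset with the ISO: 100 → 200 → 400 → 800.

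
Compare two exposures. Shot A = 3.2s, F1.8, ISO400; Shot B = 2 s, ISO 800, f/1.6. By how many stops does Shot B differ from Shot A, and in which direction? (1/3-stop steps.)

2/3 stop brighter

Aperture: f/1.8 → f/1.6 — 1/3 stop wider (brighter).
Shutter speed: 3.2 → 2.5 → 2 — 2/3 stop shorter (darker).
ISO: 400 → 500 → 640 → 800 — 1 stop higher (brighter).
Net: +1/3 −2/3 +1 = +2/3 stops.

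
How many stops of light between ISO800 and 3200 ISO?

2 stops

800 → 1600 → 3200 — count the steps: 2 stops.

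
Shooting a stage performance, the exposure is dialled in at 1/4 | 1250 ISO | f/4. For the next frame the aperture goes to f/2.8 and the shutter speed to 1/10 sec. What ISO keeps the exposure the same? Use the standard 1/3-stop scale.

ISO 1600

Aperture: f/4 → f/3.5 → f/3.2 → f/2.8 — 1 stop larger aperture (brighter).
Shutter speed: 1/4 → 1/5 → 1/6 → 1/8 → 1/10 — 1 1/3 stops faster (darker).
Net change so far: 1/3 stop darker. Offset with the ISO: 1250 → 1600.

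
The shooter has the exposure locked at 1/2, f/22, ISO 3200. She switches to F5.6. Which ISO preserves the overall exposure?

ISO 200

Aperture: f/22 → f/16 → f/11 → f/8 → f/5.6 — 4 stops opened up (brighter).
Need 4 stops darker from the ISO: 3200 → 1600 → 800 → 400 → 200.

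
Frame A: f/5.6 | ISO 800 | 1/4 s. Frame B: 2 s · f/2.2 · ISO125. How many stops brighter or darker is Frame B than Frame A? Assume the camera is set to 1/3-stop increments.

Aperture: f/5.6 → f/5 → f/4.5 → f/4 → f/3.5 → f/3.2 → f/2.8 → f/2.5 → f/2.2 — 2 2/3 stops larger aperture (brighter).
Shutter speed: 1/4 → 0.3 → 0.4 → 0.5 → 0.6 → 0.8 → 1 → 1.3 → 1.6 → 2 — 3 stops slower (brighter).
ISO: 800 → 640 → 500 → 400 → 320 → 250 → 200 → 160 → 125 — 2 2/3 stops dropped (darker).
Net: +2 2/3 +3 −2 2/3 = +3 stops.

3 stops brighter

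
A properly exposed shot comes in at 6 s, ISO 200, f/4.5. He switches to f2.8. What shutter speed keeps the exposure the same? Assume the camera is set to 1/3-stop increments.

2.5 s

Aperture: f/4.5 → f/4 → f/3.5 → f/3.2 → f/2.8 — 1 1/3 stops opened up (brighter).
Need 1 1/3 stops darker from the shutter speed: 6 → 5 → 4 → 3.2 → 2.5.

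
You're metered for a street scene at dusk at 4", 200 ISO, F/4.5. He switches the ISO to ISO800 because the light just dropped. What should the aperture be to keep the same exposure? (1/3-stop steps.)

f/9

ISO: 200 → 250 → 320 → 400 → 500 → 640 → 800 — 2 stops higher (brighter).
Need 2 stops darker from the aperture: f/4.5 → f/5 → f/5.6 → f/6.3 → f/7.1 → f/8 → f/9.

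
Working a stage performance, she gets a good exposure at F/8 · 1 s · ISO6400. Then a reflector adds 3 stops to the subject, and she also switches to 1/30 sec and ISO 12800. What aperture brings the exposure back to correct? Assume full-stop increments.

f/5.6

Scene light: 3 stops brighter.
Shutter speed: 1 → 1/2 → 1/4 → 1/8 → 1/15 → 1/30 — 5 stops faster (darker).
ISO: 6400 → 12800 — 1 stop raised (brighter).
Net so far: 1 stop darker. Aperture: f/8 → f/5.6.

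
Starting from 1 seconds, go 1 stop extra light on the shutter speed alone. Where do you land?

Shutter speed: 1 → 2 — 1 stop slower (brighter).

2 s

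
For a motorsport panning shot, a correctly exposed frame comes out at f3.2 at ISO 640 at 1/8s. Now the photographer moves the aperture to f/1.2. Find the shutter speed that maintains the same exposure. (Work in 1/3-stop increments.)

Aperture: f/3.2 → f/2.8 → f/2.5 → f/2.2 → f/2 → f/1.8 → f/1.6 → f/1.4 → f/1.2 — 2 2/3 stops larger aperture (brighter).
Need 2 2/3 stops darker from the shutter speed: 1/8 → 1/10 → 1/13 → 1/15 → 1/20 → 1/25 → 1/30 → 1/40 → 1/50.

1/50s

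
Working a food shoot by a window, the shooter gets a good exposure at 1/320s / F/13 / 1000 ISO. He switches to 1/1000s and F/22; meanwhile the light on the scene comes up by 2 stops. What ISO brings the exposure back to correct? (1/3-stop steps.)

ISO 2500

Scene light: 2 stops brighter.
Shutter speed: 1/320 → 1/400 → 1/500 → 1/640 → 1/800 → 1/1000 — 1 2/3 stops shorter (darker).
Aperture: f/13 → f/14 → f/16 → f/18 → f/20 → f/22 — 1 2/3 stops narrower (darker).
Net so far: 1 1/3 stops darker. ISO: 1000 → 1250 → 1600 → 2000 → 2500.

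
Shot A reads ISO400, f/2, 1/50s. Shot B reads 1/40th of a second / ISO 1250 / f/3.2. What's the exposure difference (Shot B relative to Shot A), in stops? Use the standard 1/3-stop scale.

2/3 stop brighter

Aperture: f/2 → f/2.2 → f/2.5 → f/2.8 → f/3.2 — 1 1/3 stops stopped down (darker).
Shutter speed: 1/50 → 1/40 — 1/3 stop slower (brighter).
ISO: 400 → 500 → 640 → 800 → 1000 → 1250 — 1 2/3 stops higher (brighter).
Net: −1 1/3 +1/3 +1 2/3 = +2/3 stops.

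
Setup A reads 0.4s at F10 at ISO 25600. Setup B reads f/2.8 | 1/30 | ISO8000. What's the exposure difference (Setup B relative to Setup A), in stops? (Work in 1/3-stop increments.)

Aperture: f/10 → f/9 → f/8 → f/7.1 → f/6.3 → f/5.6 → f/5 → f/4.5 → f/4 → f/3.5 → f/3.2 → f/2.8 — 3 2/3 stops larger aperture (brighter).
Shutter speed: 0.4 → 0.3 → 1/4 → 1/5 → 1/6 → 1/8 → 1/10 → 1/13 → 1/15 → 1/20 → 1/25 → 1/30 — 3 2/3 stops shorter (darker).
ISO: 25600 → 20000 → 16000 → 12800 → 10000 → 8000 — 1 2/3 stops lower (darker).
Net: +3 2/3 −3 2/3 −1 2/3 = −1 2/3 stops.

1 2/3 stops darker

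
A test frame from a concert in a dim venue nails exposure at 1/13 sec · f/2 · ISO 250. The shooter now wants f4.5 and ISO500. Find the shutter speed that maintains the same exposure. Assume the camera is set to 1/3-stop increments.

Aperture: f/2 → f/2.2 → f/2.5 → f/2.8 → f/3.2 → f/3.5 → f/4 → f/4.5 — 2 1/3 stops smaller aperture (darker).
ISO: 250 → 320 → 400 → 500 — 1 stop higher (brighter).
Net change so far: 1 1/3 stops darker. Offset with the shutter speed: 1/13 → 1/10 → 1/8 → 1/6 → 1/5.

1/5s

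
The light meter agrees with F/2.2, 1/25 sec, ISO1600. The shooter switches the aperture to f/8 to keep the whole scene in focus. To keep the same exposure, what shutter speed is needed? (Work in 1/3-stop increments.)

0.5 s

Aperture: f/2.2 → f/2.5 → f/2.8 → f/3.2 → f/3.5 → f/4 → f/4.5 → f/5 → f/5.6 → f/6.3 → f/7.1 → f/8 — 3 2/3 stops smaller aperture (darker).
Need 3 2/3 stops brighter from the shutter speed: 1/25 → 1/20 → 1/15 → 1/13 → 1/10 → 1/8 → 1/6 → 1/5 → 1/4 → 0.3 → 0.4 → 0.5.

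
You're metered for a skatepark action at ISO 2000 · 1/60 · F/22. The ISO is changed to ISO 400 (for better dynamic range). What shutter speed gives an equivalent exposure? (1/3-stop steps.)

1/13s

ISO: 2000 → 1600 → 1250 → 1000 → 800 → 640 → 500 → 400 — 2 1/3 stops lower (darker).
Need 2 1/3 stops brighter from the shutter speed: 1/60 → 1/50 → 1/40 → 1/30 → 1/25 → 1/20 → 1/15 → 1/13.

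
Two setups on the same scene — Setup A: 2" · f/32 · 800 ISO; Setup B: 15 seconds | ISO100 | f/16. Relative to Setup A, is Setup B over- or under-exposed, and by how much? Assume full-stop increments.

Aperture: f/32 → f/22 → f/16 — 2 stops wider (brighter).
Shutter speed: 2 → 4 → 8 → 15 — 3 stops longer (brighter).
ISO: 800 → 400 → 200 → 100 — 3 stops dropped (darker).
Net: +2 +3 −3 = +2 stops.

2 stops brighter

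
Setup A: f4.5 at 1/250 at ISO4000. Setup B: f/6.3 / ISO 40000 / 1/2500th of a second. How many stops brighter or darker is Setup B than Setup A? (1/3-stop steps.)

Aperture: f/4.5 → f/5 → f/5.6 → f/6.3 — 1 stop stopped down (darker).
Shutter speed: 1/250 → 1/320 → 1/400 → 1/500 → 1/640 → 1/800 → 1/1000 → 1/1250 → 1/1600 → 1/2000 → 1/2500 — 3 1/3 stops shorter (darker).
ISO: 4000 → 5000 → 6400 → 8000 → 10000 → 12800 → 16000 → 20000 → 25600 → 32000 → 40000 — 3 1/3 stops higher (brighter).
Net: −1 −3 1/3 +3 1/3 = −1 stop.

1 stop darker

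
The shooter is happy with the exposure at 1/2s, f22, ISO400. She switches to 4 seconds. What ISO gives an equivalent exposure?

ISO 50

Shutter speed: 1/2 → 1 → 2 → 4 — 3 stops longer (brighter).
Need 3 stops darker from the ISO: 400 → 200 → 100 → 50.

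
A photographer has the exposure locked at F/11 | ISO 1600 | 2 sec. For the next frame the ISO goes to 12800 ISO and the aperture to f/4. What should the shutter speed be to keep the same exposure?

ISO: 1600 → 3200 → 6400 → 12800 — 3 stops higher (brighter).
Aperture: f/11 → f/8 → f/5.6 → f/4 — 3 stops opened up (brighter).
Net change so far: 6 stops brighter. Offset with the shutter speed: 2 → 1 → 1/2 → 1/4 → 1/8 → 1/15 → 1/30.

1/30s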